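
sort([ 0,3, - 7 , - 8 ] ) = [- 8, - 7,0,3 ] 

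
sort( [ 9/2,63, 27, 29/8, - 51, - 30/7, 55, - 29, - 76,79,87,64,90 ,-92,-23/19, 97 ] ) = [-92,-76, - 51,-29 ,- 30/7, - 23/19,29/8, 9/2,27,55, 63, 64,79,87 , 90,97]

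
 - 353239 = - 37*9547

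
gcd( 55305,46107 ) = 9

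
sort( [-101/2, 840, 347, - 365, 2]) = [ - 365, - 101/2 , 2, 347, 840 ] 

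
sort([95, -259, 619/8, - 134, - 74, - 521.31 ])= [-521.31, - 259, - 134, - 74, 619/8,95] 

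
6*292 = 1752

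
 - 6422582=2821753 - 9244335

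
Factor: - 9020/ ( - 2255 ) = 2^2 = 4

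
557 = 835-278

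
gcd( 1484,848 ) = 212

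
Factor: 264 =2^3*3^1 * 11^1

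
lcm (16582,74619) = 149238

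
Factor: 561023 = 109^1*5147^1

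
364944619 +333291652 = 698236271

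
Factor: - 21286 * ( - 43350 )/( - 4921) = -2^2*3^1*5^2 * 7^(-1 )*17^2*19^( - 1 )*29^1 * 37^( - 1)*367^1 = -922748100/4921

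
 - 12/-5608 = 3/1402 = 0.00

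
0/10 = 0 = 0.00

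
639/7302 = 213/2434=0.09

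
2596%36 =4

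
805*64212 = 51690660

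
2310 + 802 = 3112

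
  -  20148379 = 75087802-95236181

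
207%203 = 4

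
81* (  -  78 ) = -6318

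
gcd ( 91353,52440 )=3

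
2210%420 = 110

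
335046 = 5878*57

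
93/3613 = 93/3613= 0.03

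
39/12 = 3 + 1/4=3.25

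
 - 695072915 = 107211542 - 802284457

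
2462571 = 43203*57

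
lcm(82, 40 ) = 1640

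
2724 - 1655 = 1069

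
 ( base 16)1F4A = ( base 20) 100A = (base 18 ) 16D0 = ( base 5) 224020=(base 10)8010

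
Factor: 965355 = 3^1* 5^1*139^1*463^1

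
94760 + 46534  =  141294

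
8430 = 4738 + 3692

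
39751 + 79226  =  118977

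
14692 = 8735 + 5957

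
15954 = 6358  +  9596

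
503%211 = 81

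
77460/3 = 25820 = 25820.00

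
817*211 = 172387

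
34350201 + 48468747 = 82818948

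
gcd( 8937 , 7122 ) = 3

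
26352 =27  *976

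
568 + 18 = 586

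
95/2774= 5/146 = 0.03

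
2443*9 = 21987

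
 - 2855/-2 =2855/2 = 1427.50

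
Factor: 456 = 2^3*3^1*19^1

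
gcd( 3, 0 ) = 3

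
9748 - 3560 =6188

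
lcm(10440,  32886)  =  657720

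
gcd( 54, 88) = 2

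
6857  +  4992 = 11849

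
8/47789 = 8/47789 = 0.00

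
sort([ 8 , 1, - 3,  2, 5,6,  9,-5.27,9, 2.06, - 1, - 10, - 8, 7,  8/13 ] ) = [ - 10, - 8, - 5.27, - 3, - 1, 8/13,1 , 2,2.06, 5,6,7,8,9, 9]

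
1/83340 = 1/83340= 0.00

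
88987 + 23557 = 112544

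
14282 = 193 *74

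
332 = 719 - 387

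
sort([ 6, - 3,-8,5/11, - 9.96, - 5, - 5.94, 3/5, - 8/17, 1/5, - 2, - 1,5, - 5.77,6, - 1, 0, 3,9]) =[ - 9.96,-8, -5.94 , - 5.77, - 5, - 3, - 2, - 1, - 1,  -  8/17, 0,1/5, 5/11,3/5, 3, 5,6,6,9]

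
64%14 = 8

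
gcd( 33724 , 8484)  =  4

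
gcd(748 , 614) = 2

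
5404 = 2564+2840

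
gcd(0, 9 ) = 9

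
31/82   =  31/82  =  0.38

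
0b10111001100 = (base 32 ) 1ec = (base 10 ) 1484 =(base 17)525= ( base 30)1JE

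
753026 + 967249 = 1720275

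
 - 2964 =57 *( - 52 ) 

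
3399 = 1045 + 2354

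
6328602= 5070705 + 1257897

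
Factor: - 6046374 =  -2^1*3^1 * 1007729^1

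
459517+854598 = 1314115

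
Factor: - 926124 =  - 2^2*3^1*71^1* 1087^1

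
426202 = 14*30443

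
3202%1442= 318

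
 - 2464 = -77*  32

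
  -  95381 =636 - 96017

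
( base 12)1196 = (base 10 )1986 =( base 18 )626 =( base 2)11111000010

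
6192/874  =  7 + 37/437 = 7.08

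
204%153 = 51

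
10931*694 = 7586114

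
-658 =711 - 1369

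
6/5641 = 6/5641 = 0.00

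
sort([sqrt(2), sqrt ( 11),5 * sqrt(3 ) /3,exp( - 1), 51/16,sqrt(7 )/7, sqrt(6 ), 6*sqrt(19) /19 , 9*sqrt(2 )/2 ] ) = [exp( - 1 ), sqrt(7 )/7, 6*sqrt(19 ) /19, sqrt(2), sqrt( 6 ), 5 *sqrt(3) /3,51/16,sqrt(11 ), 9*sqrt( 2) /2]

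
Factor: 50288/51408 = 449/459 = 3^(  -  3)*17^( - 1) * 449^1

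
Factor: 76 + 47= 123= 3^1*41^1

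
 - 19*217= -4123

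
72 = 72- 0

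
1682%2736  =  1682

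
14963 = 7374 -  - 7589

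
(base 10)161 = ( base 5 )1121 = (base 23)70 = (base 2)10100001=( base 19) 89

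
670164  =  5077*132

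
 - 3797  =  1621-5418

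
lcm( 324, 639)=23004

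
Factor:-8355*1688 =  -  14103240 = - 2^3*3^1*5^1  *211^1*557^1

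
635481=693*917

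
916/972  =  229/243 = 0.94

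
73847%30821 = 12205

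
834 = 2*417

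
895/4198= 895/4198 =0.21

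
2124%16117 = 2124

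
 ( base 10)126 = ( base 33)3R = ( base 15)86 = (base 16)7E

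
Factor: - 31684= -2^2*89^2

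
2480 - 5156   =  -2676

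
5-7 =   -  2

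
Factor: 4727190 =2^1 * 3^1*5^1*13^1*17^1*23^1*31^1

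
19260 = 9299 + 9961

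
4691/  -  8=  - 587+5/8 = - 586.38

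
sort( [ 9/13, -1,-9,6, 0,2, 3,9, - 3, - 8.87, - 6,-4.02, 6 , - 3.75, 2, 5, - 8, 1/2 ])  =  [ - 9, - 8.87, - 8, - 6, - 4.02, - 3.75, - 3, - 1, 0, 1/2, 9/13,2, 2,3, 5, 6,6, 9 ] 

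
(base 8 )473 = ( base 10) 315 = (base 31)a5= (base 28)B7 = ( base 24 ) D3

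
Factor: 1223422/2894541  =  2^1*3^(-1)*13^(-1)*17^1 * 35983^1*74219^(-1)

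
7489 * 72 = 539208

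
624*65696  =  40994304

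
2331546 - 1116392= 1215154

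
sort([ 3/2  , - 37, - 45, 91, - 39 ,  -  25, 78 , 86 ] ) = [-45,-39,-37 , - 25,3/2,78 , 86, 91]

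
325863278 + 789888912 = 1115752190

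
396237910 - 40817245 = 355420665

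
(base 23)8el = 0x11df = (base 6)33103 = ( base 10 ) 4575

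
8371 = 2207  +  6164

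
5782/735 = 118/15=7.87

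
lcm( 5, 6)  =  30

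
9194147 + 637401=9831548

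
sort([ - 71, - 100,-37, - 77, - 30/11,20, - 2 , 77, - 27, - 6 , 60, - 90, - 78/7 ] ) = [ - 100,- 90,- 77, - 71, - 37,-27,-78/7,-6, - 30/11,  -  2,  20,  60, 77]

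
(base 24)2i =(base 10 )66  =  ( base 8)102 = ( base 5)231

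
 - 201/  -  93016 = 201/93016 = 0.00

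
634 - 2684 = -2050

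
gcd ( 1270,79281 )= 1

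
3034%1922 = 1112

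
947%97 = 74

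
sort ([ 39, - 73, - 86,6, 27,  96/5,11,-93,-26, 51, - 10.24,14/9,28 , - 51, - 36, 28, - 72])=[- 93, - 86, - 73, - 72,-51, - 36 , - 26, - 10.24,14/9 , 6,  11, 96/5, 27,28,28,39, 51] 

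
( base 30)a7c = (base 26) DGI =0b10010000000110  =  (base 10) 9222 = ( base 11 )6a24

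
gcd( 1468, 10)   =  2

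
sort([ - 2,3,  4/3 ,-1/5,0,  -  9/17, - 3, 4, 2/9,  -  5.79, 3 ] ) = [ - 5.79,  -  3,  -  2, - 9/17, - 1/5,0,2/9,4/3, 3, 3, 4 ]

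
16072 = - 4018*( - 4)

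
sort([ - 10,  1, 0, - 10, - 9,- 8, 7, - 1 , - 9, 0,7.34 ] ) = [ - 10 ,-10,-9, - 9 , - 8 , - 1,  0, 0, 1, 7,7.34 ]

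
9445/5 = 1889 = 1889.00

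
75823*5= 379115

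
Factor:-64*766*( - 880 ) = 2^11*5^1*11^1 * 383^1  =  43141120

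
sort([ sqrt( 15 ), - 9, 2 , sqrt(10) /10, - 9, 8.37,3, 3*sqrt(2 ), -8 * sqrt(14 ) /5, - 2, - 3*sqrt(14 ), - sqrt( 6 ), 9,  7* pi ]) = [ - 3 * sqrt( 14), - 9, - 9,  -  8*sqrt (14 )/5, - sqrt(6 ), - 2 , sqrt( 10) /10, 2 , 3, sqrt( 15 ), 3*sqrt(2 ),8.37,9, 7*pi]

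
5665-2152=3513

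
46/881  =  46/881= 0.05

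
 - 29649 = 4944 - 34593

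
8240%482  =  46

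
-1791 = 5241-7032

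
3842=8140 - 4298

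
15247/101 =15247/101=150.96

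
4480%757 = 695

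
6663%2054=501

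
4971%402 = 147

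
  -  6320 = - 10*632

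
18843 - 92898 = - 74055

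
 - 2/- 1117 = 2/1117 = 0.00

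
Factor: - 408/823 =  - 2^3*3^1* 17^1 * 823^ (-1 ) 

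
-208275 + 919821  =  711546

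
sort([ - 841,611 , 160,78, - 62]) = [ - 841,-62,78, 160 , 611]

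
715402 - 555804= 159598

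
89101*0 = 0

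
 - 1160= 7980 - 9140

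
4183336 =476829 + 3706507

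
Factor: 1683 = 3^2*11^1*17^1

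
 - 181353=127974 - 309327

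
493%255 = 238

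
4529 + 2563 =7092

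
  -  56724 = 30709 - 87433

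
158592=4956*32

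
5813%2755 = 303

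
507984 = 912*557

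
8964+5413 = 14377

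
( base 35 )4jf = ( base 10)5580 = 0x15CC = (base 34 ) 4S4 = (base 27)7HI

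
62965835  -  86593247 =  - 23627412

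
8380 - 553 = 7827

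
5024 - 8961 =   -  3937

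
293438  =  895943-602505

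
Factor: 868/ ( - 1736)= - 2^ ( - 1 ) = -1/2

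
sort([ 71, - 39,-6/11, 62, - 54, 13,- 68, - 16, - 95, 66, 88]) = [ - 95, - 68, - 54, - 39, - 16, - 6/11 , 13, 62, 66, 71  ,  88 ]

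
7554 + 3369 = 10923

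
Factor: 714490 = 2^1*5^1*7^1*59^1*173^1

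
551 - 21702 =-21151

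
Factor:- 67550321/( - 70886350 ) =2^ ( - 1)*5^ ( - 2)*1417727^( - 1)*67550321^1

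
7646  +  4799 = 12445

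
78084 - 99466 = -21382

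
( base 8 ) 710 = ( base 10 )456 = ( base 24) J0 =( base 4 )13020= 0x1c8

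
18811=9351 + 9460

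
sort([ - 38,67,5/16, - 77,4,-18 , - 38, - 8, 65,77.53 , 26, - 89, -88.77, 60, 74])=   [ - 89, - 88.77, - 77 , - 38, - 38,-18  ,-8, 5/16,4, 26,60, 65,67,74, 77.53 ]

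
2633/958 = 2 + 717/958 = 2.75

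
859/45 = 859/45 = 19.09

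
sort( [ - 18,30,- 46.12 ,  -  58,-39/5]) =[ - 58 , - 46.12, - 18, -39/5,30]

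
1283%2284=1283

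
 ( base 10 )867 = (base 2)1101100011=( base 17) 300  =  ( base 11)719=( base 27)153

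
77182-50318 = 26864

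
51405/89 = 577 + 52/89 = 577.58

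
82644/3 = 27548  =  27548.00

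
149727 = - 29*( - 5163) 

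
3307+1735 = 5042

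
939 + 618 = 1557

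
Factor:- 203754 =  -  2^1 *3^1*29^1*1171^1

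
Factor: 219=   3^1*73^1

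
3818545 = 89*42905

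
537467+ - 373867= 163600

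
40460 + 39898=80358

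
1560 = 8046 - 6486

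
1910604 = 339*5636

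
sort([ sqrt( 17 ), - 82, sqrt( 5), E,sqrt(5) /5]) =[ - 82, sqrt( 5 )/5,sqrt( 5),E, sqrt( 17) ]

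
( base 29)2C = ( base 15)4A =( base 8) 106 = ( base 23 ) 31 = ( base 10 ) 70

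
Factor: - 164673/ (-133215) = 513/415 = 3^3*5^( - 1 )*19^1*83^ ( - 1 )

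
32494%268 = 66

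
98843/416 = 98843/416 = 237.60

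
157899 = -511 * (-309)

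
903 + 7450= 8353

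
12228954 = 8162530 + 4066424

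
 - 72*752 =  - 54144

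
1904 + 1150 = 3054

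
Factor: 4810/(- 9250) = - 5^( - 2)*13^1=-13/25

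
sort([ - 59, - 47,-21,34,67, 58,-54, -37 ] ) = [-59,-54, - 47 ,-37,-21,34,58,67] 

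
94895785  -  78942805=15952980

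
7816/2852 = 1954/713= 2.74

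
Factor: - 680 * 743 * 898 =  - 2^4*5^1*17^1 * 449^1*743^1 = - 453705520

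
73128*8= 585024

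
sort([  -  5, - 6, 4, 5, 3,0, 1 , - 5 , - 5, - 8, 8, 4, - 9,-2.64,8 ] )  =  [-9,-8 , - 6,- 5,- 5,  -  5,-2.64, 0, 1,3, 4,4, 5, 8 , 8]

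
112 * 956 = 107072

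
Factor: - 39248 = -2^4*11^1*223^1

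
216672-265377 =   -  48705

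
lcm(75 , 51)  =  1275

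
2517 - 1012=1505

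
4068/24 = 169 + 1/2 = 169.50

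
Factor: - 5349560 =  - 2^3*5^1*17^1*7867^1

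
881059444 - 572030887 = 309028557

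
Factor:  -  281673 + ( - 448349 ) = - 2^1*53^1*71^1*97^1 =- 730022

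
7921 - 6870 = 1051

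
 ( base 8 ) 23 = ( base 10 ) 19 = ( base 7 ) 25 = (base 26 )j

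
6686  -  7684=-998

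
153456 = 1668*92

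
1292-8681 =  - 7389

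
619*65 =40235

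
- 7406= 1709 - 9115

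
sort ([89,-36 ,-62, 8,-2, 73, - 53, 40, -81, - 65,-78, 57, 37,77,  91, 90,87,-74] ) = [-81, - 78, - 74, - 65,-62, - 53, - 36, - 2, 8, 37, 40,57,73, 77, 87 , 89 , 90, 91]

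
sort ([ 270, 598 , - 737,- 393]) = [ - 737,-393,270,598]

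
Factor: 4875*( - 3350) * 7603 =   -  2^1*  3^1 * 5^5 * 13^1*67^1 * 7603^1 = -  124166493750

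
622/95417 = 622/95417 = 0.01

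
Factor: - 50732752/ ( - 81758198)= 2^3*7^1*193^1*2347^1*40879099^(- 1 ) = 25366376/40879099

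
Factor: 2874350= 2^1*5^2*57487^1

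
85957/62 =1386  +  25/62 = 1386.40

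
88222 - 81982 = 6240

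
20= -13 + 33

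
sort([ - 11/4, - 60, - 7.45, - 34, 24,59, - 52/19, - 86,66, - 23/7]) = [ - 86, - 60, - 34, - 7.45, - 23/7, -11/4, - 52/19,24,  59, 66 ]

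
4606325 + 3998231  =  8604556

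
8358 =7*1194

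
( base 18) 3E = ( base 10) 68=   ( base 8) 104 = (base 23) 2M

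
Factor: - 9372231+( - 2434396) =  -11806627 = - 7^1*1686661^1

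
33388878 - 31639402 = 1749476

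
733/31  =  23 + 20/31 = 23.65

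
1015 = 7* 145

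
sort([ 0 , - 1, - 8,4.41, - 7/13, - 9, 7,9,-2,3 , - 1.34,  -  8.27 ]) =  [ - 9,- 8.27,  -  8,  -  2, - 1.34,-1, - 7/13, 0,3,4.41 , 7, 9] 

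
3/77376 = 1/25792 =0.00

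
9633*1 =9633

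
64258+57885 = 122143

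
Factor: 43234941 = 3^1 * 281^1* 51287^1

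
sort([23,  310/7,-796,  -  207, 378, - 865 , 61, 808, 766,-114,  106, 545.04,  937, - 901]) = [ - 901, - 865,  -  796,  -  207, - 114, 23,310/7,  61,106, 378,545.04,766 , 808 , 937]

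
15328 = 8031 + 7297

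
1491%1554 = 1491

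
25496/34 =12748/17 = 749.88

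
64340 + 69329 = 133669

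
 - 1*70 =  - 70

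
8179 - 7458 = 721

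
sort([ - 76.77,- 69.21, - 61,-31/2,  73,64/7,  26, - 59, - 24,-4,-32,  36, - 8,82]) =[ - 76.77, - 69.21 , - 61, - 59,-32, - 24,-31/2, - 8, - 4,64/7, 26 , 36, 73, 82]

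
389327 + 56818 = 446145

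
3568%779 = 452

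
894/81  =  298/27  =  11.04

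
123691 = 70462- - 53229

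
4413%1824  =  765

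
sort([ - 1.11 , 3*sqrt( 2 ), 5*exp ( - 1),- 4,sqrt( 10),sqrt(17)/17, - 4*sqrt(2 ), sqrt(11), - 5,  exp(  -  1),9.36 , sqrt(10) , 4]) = [ - 4*sqrt (2) , - 5, - 4, - 1.11,sqrt(17 )/17,exp ( - 1)  ,  5*exp( - 1) , sqrt(10),sqrt(10), sqrt(11 ) , 4,3*sqrt( 2),  9.36]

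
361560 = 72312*5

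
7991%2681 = 2629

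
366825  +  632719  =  999544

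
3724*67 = 249508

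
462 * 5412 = 2500344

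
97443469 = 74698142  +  22745327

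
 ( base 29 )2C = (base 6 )154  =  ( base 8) 106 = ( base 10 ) 70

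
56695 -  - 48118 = 104813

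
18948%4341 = 1584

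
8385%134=77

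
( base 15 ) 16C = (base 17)124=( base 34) 9l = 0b101000111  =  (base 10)327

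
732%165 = 72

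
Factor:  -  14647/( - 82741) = 151^1*853^ ( - 1) = 151/853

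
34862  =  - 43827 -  - 78689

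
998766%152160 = 85806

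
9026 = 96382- 87356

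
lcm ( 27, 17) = 459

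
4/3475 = 4/3475 = 0.00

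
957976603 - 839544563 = 118432040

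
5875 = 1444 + 4431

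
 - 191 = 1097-1288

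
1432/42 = 34+2/21 = 34.10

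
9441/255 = 37+2/85 = 37.02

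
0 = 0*78987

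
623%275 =73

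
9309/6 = 1551 + 1/2=1551.50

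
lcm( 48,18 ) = 144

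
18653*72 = 1343016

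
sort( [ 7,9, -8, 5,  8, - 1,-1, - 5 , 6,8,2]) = [ - 8,-5, - 1,-1,2,5,6, 7,8,8,9 ] 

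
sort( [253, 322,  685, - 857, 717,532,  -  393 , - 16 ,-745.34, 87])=[-857, - 745.34, - 393 , - 16,  87 , 253,322, 532, 685, 717 ]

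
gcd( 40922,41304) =2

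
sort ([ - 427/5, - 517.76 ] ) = [  -  517.76, - 427/5] 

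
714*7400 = 5283600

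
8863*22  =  194986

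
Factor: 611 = 13^1*47^1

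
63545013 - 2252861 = 61292152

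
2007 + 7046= 9053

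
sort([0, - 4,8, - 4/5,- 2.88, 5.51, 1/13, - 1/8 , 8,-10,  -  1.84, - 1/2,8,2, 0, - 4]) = [ - 10, - 4,-4, - 2.88, - 1.84, - 4/5,  -  1/2 , - 1/8,0 , 0,1/13,  2, 5.51,8,8,8]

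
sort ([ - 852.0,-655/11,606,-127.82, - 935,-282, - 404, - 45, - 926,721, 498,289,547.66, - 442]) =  [-935 ,-926,-852.0,-442,-404, -282,  -  127.82, - 655/11,-45 , 289, 498, 547.66 , 606, 721] 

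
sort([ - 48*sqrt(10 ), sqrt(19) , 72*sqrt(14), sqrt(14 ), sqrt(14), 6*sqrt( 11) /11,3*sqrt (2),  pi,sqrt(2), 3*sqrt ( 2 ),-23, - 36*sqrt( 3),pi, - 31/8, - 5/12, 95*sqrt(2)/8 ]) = [ - 48*sqrt(10 ), - 36*sqrt(3 ), -23, - 31/8, - 5/12, sqrt(2 )  ,  6*sqrt(11)/11, pi,pi  ,  sqrt (14), sqrt(14), 3 * sqrt( 2 ), 3*sqrt(2), sqrt(19 ), 95*sqrt( 2 )/8 , 72*sqrt(14)]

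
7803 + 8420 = 16223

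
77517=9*8613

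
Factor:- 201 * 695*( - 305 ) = 3^1*5^2*61^1*67^1*139^1 = 42606975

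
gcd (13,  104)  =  13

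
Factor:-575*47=-27025 = - 5^2*23^1*47^1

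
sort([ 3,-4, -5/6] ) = [ - 4, - 5/6,3]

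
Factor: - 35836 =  - 2^2*17^2*31^1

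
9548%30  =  8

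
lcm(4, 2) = 4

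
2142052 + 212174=2354226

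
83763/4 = 20940 + 3/4  =  20940.75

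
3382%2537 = 845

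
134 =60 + 74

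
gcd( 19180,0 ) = 19180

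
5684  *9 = 51156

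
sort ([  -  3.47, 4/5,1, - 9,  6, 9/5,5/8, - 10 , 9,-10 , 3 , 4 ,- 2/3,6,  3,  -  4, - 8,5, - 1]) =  [ - 10 , - 10,- 9, - 8, - 4, - 3.47, - 1 , - 2/3,5/8, 4/5,1,9/5 , 3,3  ,  4,5, 6,  6,9]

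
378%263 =115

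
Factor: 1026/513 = 2^1 = 2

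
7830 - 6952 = 878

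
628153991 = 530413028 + 97740963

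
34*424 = 14416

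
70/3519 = 70/3519 = 0.02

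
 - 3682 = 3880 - 7562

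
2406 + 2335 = 4741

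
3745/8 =468 + 1/8= 468.12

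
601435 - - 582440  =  1183875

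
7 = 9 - 2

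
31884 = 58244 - 26360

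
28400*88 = 2499200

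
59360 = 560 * 106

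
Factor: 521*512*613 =163518976 =2^9*521^1*613^1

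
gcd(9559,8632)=1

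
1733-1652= 81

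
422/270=1+76/135  =  1.56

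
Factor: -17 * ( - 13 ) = 221=13^1 * 17^1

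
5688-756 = 4932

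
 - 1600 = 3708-5308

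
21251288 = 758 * 28036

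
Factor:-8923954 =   -  2^1*13^1*23^1*14923^1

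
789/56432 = 789/56432 =0.01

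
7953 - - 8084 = 16037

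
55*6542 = 359810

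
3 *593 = 1779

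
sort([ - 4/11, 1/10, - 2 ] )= [ - 2,  -  4/11, 1/10 ] 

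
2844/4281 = 948/1427 = 0.66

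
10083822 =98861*102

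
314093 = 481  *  653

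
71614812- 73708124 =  - 2093312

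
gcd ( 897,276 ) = 69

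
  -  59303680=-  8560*6928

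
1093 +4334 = 5427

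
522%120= 42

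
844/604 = 1  +  60/151 = 1.40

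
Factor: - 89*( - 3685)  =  327965 = 5^1*11^1*67^1*89^1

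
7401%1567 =1133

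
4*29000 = 116000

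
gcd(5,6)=1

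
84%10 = 4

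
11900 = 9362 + 2538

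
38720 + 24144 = 62864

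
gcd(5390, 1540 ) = 770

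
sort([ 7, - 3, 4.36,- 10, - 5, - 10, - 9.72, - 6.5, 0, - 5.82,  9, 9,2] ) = [ - 10 , - 10, - 9.72, - 6.5, -5.82,  -  5, - 3,0, 2, 4.36 , 7 , 9, 9]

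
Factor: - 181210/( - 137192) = 2^(- 2 )*5^1*11^( - 1 )*1559^ ( - 1) * 18121^1=   90605/68596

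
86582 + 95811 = 182393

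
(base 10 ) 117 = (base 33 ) 3I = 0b1110101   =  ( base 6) 313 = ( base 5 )432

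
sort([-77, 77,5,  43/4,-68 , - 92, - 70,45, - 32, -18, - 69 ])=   [ - 92,-77, - 70,-69,-68, - 32, - 18, 5, 43/4 , 45,77 ] 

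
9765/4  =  2441 + 1/4 = 2441.25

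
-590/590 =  - 1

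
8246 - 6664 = 1582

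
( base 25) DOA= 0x221f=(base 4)2020133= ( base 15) 28C5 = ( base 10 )8735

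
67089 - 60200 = 6889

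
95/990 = 19/198 = 0.10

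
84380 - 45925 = 38455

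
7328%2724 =1880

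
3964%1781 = 402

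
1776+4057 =5833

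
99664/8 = 12458 = 12458.00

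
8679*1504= 13053216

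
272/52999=272/52999 = 0.01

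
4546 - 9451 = - 4905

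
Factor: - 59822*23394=-2^2*3^1*7^2*557^1*4273^1=- 1399475868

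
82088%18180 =9368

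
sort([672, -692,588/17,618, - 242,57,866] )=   [ - 692, - 242,588/17,57, 618,672 , 866]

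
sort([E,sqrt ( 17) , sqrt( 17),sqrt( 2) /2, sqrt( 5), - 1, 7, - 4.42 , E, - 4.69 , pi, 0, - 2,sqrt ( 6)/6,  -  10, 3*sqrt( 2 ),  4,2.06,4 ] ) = [ - 10,- 4.69,  -  4.42, - 2,-1, 0,sqrt( 6 ) /6, sqrt( 2)/2, 2.06  ,  sqrt(5), E,E,pi, 4, 4, sqrt( 17) , sqrt( 17), 3*sqrt( 2), 7 ]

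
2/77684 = 1/38842 = 0.00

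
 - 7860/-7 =1122 + 6/7= 1122.86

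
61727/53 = 1164 + 35/53 = 1164.66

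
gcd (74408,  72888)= 8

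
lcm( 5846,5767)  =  426758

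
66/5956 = 33/2978 = 0.01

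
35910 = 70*513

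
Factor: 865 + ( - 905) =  - 40 = -2^3*5^1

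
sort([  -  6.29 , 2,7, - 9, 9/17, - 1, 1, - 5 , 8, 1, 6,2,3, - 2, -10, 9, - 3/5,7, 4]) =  [ - 10, - 9, - 6.29, - 5, - 2, - 1, - 3/5,9/17, 1,  1, 2, 2,  3, 4, 6,7,7, 8, 9] 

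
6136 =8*767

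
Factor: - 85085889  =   - 3^1 *7^1*4051709^1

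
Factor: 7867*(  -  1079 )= - 13^1* 83^1*7867^1= -  8488493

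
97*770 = 74690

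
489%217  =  55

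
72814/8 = 9101 + 3/4 = 9101.75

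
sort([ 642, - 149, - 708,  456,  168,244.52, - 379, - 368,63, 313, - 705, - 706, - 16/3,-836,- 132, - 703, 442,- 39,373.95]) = [ - 836, - 708 , - 706, - 705,-703, - 379, - 368, - 149,- 132, - 39,-16/3, 63,168, 244.52, 313,  373.95,442, 456,  642 ]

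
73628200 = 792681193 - 719052993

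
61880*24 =1485120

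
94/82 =1+6/41 = 1.15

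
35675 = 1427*25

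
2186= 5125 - 2939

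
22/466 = 11/233= 0.05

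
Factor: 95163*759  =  3^2*11^1*23^1*31721^1 =72228717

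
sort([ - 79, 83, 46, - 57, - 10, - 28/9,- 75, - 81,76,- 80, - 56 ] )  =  [ - 81, - 80, -79 , - 75, - 57, - 56, - 10, - 28/9, 46, 76 , 83]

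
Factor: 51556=2^2*12889^1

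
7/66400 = 7/66400 = 0.00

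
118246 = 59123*2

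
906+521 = 1427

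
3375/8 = 421 +7/8 = 421.88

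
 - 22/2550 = - 1  +  1264/1275 = -0.01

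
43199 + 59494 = 102693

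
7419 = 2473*3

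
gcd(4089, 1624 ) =29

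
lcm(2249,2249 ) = 2249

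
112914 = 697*162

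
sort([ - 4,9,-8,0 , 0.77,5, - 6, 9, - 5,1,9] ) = [ - 8, - 6, - 5,- 4, 0,  0.77,1,5,9,9,9 ] 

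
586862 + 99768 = 686630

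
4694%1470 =284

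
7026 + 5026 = 12052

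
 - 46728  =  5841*( - 8) 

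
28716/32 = 7179/8 = 897.38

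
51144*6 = 306864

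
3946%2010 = 1936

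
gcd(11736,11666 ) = 2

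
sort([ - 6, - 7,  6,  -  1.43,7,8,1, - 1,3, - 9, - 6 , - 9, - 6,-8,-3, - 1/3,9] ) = [ - 9, - 9, - 8,-7,- 6, - 6, - 6, - 3, - 1.43,-1, - 1/3,1, 3, 6,7, 8, 9]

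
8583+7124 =15707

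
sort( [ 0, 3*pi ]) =[0 , 3 * pi ]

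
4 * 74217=296868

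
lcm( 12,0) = 0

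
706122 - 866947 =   -  160825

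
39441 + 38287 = 77728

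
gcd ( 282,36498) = 6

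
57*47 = 2679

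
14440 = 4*3610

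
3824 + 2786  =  6610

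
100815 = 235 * 429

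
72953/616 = 118  +  265/616 = 118.43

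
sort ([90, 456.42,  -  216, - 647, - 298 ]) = [- 647, - 298, - 216, 90, 456.42 ]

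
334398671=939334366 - 604935695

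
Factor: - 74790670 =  - 2^1*5^1*233^1*32099^1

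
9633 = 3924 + 5709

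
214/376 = 107/188= 0.57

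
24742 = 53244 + -28502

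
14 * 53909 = 754726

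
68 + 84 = 152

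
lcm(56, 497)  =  3976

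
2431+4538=6969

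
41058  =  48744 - 7686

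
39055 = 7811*5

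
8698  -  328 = 8370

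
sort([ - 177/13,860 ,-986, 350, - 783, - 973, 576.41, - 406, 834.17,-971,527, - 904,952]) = [ - 986 , - 973,- 971, - 904, - 783, - 406, - 177/13,350, 527,576.41, 834.17, 860,952 ] 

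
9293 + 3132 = 12425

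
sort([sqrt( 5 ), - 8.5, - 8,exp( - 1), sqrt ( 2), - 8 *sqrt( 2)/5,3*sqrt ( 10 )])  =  [ - 8.5, - 8, - 8*sqrt( 2 ) /5, exp (-1), sqrt(  2 ),sqrt (5 ), 3 * sqrt( 10 ) ] 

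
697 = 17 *41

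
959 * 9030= 8659770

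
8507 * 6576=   55942032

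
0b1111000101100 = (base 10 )7724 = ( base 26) BB2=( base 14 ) 2B5A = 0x1E2C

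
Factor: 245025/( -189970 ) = -405/314 = -2^( - 1)*3^4*5^1*157^(-1) 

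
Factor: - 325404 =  - 2^2*3^3 * 23^1*131^1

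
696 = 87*8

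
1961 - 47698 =- 45737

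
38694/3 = 12898 =12898.00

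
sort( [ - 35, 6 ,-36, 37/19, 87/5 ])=[-36,-35, 37/19 , 6, 87/5 ] 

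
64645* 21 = 1357545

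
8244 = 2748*3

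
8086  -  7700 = 386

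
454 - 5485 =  - 5031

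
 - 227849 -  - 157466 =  - 70383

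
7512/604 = 1878/151 = 12.44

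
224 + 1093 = 1317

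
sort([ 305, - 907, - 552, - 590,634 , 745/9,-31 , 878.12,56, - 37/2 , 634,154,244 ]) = [ - 907,-590,-552, - 31, - 37/2,56, 745/9 , 154,244,305,634, 634,878.12 ] 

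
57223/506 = 113+45/506 = 113.09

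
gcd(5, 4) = 1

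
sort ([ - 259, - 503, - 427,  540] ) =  [ - 503, - 427, - 259,540 ] 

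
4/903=4/903 = 0.00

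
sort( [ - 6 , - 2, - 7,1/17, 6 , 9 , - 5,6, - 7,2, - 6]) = [ - 7, - 7 ,  -  6 ,-6, - 5, - 2, 1/17,2 , 6, 6, 9 ]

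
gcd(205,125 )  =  5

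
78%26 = 0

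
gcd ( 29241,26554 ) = 1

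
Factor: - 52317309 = -3^1*11^1*1585373^1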